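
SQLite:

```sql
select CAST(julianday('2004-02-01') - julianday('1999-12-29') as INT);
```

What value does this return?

1495

2 days remain in December 1999 after the 29th (31 − 29).
Full months from January 2000 through January 2004 contribute their day counts.
Then 1 day into February 2004.
Total: 2 + 31 + 29 + 31 + 30 + 31 + 30 + 31 + 31 + 30 + 31 + 30 + 31 + 31 + 28 + 31 + 30 + 31 + 30 + 31 + 31 + 30 + 31 + 30 + 31 + 31 + 28 + 31 + 30 + 31 + 30 + 31 + 31 + 30 + 31 + 30 + 31 + 31 + 28 + 31 + 30 + 31 + 30 + 31 + 31 + 30 + 31 + 30 + 31 + 31 + 1 = 1495.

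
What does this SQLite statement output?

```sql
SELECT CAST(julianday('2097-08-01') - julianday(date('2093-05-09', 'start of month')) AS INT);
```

1553

`start of month` rewinds 2093-05-09 to 2093-05-01.
30 days remain in May 2093 after the 1st (31 − 1).
Full months from June 2093 through July 2097 contribute their day counts.
Then 1 day into August 2097.
Total: 30 + 30 + 31 + 31 + 30 + 31 + 30 + 31 + 31 + 28 + 31 + 30 + 31 + 30 + 31 + 31 + 30 + 31 + 30 + 31 + 31 + 28 + 31 + 30 + 31 + 30 + 31 + 31 + 30 + 31 + 30 + 31 + 31 + 29 + 31 + 30 + 31 + 30 + 31 + 31 + 30 + 31 + 30 + 31 + 31 + 28 + 31 + 30 + 31 + 30 + 31 + 1 = 1553.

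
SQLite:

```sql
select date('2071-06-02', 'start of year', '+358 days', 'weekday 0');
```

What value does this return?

2071-12-27

`start of year` rewinds 2071-06-02 to 2071-01-01.
Applying '+358 days' to 2071-01-01: counting 358 days forward gives 2071-12-25.
`weekday 0` advances to the next Sunday; 2071-12-25 is a Friday, so it moves forward to 2071-12-27.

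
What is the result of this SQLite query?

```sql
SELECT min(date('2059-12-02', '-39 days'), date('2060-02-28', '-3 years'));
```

date('2059-12-02', '-39 days') → 2059-10-24.
date('2060-02-28', '-3 years') → 2057-02-28.
Earlier of the two is 2057-02-28.

2057-02-28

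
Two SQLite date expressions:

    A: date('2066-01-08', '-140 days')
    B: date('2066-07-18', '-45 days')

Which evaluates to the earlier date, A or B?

A = 2065-08-21.
B = 2066-06-03.
A is earlier.

A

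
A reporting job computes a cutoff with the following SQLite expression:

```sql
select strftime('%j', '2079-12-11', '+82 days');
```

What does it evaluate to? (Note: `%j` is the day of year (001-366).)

First apply '+82 days': 2079-12-11 → 2080-03-02.
Day-of-year for 2080-03-02: days since 2080-01-01 inclusive = 62, zero-padded to 062.

062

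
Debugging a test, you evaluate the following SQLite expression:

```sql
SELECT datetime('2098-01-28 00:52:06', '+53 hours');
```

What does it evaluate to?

2098-01-30 05:52:06

+53 hours from 2098-01-28 00:52:06 is 2098-01-30 05:52:06 (crosses midnight).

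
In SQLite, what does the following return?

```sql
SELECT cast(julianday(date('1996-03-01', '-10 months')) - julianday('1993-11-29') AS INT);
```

518

Adding -10 months to 1996-03-01 gives 1995-05-01.
1 day remains in November 1993 after the 29th (30 − 29).
Full months from December 1993 through April 1995 contribute their day counts.
Then 1 day into May 1995.
Total: 1 + 31 + 31 + 28 + 31 + 30 + 31 + 30 + 31 + 31 + 30 + 31 + 30 + 31 + 31 + 28 + 31 + 30 + 1 = 518.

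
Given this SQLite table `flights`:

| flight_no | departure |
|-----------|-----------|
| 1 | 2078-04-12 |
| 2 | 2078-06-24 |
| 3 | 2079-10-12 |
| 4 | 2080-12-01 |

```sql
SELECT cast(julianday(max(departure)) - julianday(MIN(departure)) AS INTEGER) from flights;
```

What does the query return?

MIN = 2078-04-12, MAX = 2080-12-01.
18 days remain in April 2078 after the 12th (30 − 12).
Full months from May 2078 through November 2080 contribute their day counts.
Then 1 day into December 2080.
Total: 18 + 31 + 30 + 31 + 31 + 30 + 31 + 30 + 31 + 31 + 28 + 31 + 30 + 31 + 30 + 31 + 31 + 30 + 31 + 30 + 31 + 31 + 29 + 31 + 30 + 31 + 30 + 31 + 31 + 30 + 31 + 30 + 1 = 964.

964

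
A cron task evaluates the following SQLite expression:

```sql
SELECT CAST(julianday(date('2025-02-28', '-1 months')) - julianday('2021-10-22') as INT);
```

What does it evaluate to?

Adding -1 month to 2025-02-28 gives 2025-01-28.
9 days remain in October 2021 after the 22nd (31 − 22).
Full months from November 2021 through December 2024 contribute their day counts.
Then 28 days into January 2025.
Total: 9 + 30 + 31 + 31 + 28 + 31 + 30 + 31 + 30 + 31 + 31 + 30 + 31 + 30 + 31 + 31 + 28 + 31 + 30 + 31 + 30 + 31 + 31 + 30 + 31 + 30 + 31 + 31 + 29 + 31 + 30 + 31 + 30 + 31 + 31 + 30 + 31 + 30 + 31 + 28 = 1194.

1194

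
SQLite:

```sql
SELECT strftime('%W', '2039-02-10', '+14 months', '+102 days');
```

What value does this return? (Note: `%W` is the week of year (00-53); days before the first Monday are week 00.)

29

First apply '+14 months', '+102 days': 2039-02-10 → 2040-07-21.
2040-07-21 is a Saturday. SQLite's %W counts Mondays since the year started; the result is 29.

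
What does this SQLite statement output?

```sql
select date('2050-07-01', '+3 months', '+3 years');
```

Adding +3 months to 2050-07-01 gives 2050-10-01.
Adding +3 years to 2050-10-01 gives 2053-10-01.

2053-10-01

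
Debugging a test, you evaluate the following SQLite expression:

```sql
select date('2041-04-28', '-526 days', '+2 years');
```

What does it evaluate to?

Applying '-526 days' to 2041-04-28: counting 526 days back gives 2039-11-19.
Adding +2 years to 2039-11-19 gives 2041-11-19.

2041-11-19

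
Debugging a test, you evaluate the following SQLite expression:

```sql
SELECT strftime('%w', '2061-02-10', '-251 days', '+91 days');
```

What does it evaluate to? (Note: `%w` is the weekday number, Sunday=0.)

5

First apply '-251 days', '+91 days': 2061-02-10 → 2060-09-03.
2060-09-03 is a Friday; with Sunday=0 that is 5.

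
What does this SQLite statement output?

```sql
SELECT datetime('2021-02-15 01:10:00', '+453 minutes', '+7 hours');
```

453 minutes = 7h 33m; +453 minutes from 2021-02-15 01:10:00 is 2021-02-15 08:43:00.
+7 hours from 2021-02-15 08:43:00 is 2021-02-15 15:43:00.

2021-02-15 15:43:00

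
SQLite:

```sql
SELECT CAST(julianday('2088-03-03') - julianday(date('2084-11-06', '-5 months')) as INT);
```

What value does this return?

Adding -5 months to 2084-11-06 gives 2084-06-06.
24 days remain in June 2084 after the 6th (30 − 6).
Full months from July 2084 through February 2088 contribute their day counts.
Then 3 days into March 2088.
Total: 24 + 31 + 31 + 30 + 31 + 30 + 31 + 31 + 28 + 31 + 30 + 31 + 30 + 31 + 31 + 30 + 31 + 30 + 31 + 31 + 28 + 31 + 30 + 31 + 30 + 31 + 31 + 30 + 31 + 30 + 31 + 31 + 28 + 31 + 30 + 31 + 30 + 31 + 31 + 30 + 31 + 30 + 31 + 31 + 29 + 3 = 1366.

1366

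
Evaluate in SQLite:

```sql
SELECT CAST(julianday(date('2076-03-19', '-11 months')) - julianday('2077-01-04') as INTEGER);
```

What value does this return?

-626

Adding -11 months to 2076-03-19 gives 2075-04-19.
11 days remain in April 2075 after the 19th (30 − 19).
Full months from May 2075 through December 2076 contribute their day counts.
Then 4 days into January 2077.
Total: 11 + 31 + 30 + 31 + 31 + 30 + 31 + 30 + 31 + 31 + 29 + 31 + 30 + 31 + 30 + 31 + 31 + 30 + 31 + 30 + 31 + 4 = 626.
The subtraction is earlier − later, so the result is −626 → -626.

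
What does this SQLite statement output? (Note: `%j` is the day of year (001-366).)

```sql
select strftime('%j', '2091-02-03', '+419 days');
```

088

First apply '+419 days': 2091-02-03 → 2092-03-28.
Day-of-year for 2092-03-28: days since 2092-01-01 inclusive = 88, zero-padded to 088.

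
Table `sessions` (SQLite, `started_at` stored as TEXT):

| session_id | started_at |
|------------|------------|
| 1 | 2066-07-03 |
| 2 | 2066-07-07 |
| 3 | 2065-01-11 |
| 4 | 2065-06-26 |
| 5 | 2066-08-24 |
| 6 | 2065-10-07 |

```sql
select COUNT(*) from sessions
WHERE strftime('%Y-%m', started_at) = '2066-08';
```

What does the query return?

Rows with year-month 2066-08: 2066-08-24 → 1.

1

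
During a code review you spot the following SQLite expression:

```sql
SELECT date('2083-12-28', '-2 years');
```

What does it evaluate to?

2081-12-28

Adding -2 years to 2083-12-28 gives 2081-12-28.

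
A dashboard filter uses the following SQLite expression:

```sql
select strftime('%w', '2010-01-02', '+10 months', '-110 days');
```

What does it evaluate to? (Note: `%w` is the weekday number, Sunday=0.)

First apply '+10 months', '-110 days': 2010-01-02 → 2010-07-15.
2010-07-15 is a Thursday; with Sunday=0 that is 4.

4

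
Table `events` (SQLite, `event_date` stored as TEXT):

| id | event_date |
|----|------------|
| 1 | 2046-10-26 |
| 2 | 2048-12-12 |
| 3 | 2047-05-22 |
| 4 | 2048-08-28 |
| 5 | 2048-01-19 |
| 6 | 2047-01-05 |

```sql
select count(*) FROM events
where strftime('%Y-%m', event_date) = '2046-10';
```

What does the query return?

Rows with year-month 2046-10: 2046-10-26 → 1.

1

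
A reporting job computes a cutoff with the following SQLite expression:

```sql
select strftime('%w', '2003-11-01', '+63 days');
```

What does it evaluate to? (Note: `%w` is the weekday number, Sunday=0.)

6

First apply '+63 days': 2003-11-01 → 2004-01-03.
2004-01-03 is a Saturday; with Sunday=0 that is 6.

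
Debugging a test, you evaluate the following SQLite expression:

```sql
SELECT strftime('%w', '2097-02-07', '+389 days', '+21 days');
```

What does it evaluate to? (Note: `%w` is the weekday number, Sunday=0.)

First apply '+389 days', '+21 days': 2097-02-07 → 2098-03-24.
2098-03-24 is a Monday; with Sunday=0 that is 1.

1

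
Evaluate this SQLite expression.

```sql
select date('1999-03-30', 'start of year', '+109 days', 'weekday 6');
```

1999-04-24

`start of year` rewinds 1999-03-30 to 1999-01-01.
Applying '+109 days' to 1999-01-01: counting 109 days forward gives 1999-04-20.
`weekday 6` advances to the next Saturday; 1999-04-20 is a Tuesday, so it moves forward to 1999-04-24.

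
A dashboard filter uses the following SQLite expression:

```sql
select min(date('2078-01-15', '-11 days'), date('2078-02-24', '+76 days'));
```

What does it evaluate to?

date('2078-01-15', '-11 days') → 2078-01-04.
date('2078-02-24', '+76 days') → 2078-05-11.
Earlier of the two is 2078-01-04.

2078-01-04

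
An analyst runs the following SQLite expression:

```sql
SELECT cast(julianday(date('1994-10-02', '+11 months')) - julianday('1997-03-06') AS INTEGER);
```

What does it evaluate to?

Adding +11 months to 1994-10-02 gives 1995-09-02.
28 days remain in September 1995 after the 2nd (30 − 2).
Full months from October 1995 through February 1997 contribute their day counts.
Then 6 days into March 1997.
Total: 28 + 31 + 30 + 31 + 31 + 29 + 31 + 30 + 31 + 30 + 31 + 31 + 30 + 31 + 30 + 31 + 31 + 28 + 6 = 551.
The subtraction is earlier − later, so the result is −551 → -551.

-551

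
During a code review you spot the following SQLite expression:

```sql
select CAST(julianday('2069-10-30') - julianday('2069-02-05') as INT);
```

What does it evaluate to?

267

23 days remain in February 2069 after the 5th (28 − 5).
Full months from March 2069 through September 2069 contribute their day counts.
Then 30 days into October 2069.
Total: 23 + 31 + 30 + 31 + 30 + 31 + 31 + 30 + 30 = 267.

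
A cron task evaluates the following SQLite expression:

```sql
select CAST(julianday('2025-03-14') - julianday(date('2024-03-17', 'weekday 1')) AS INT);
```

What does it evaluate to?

361

`weekday 1` advances to the next Monday; 2024-03-17 is a Sunday, so it moves forward to 2024-03-18.
13 days remain in March 2024 after the 18th (31 − 18).
Full months from April 2024 through February 2025 contribute their day counts.
Then 14 days into March 2025.
Total: 13 + 30 + 31 + 30 + 31 + 31 + 30 + 31 + 30 + 31 + 31 + 28 + 14 = 361.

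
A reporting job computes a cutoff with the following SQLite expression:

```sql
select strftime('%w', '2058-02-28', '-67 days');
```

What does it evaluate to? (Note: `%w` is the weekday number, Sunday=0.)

First apply '-67 days': 2058-02-28 → 2057-12-23.
2057-12-23 is a Sunday; with Sunday=0 that is 0.

0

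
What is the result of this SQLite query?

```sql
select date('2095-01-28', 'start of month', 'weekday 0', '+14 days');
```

`start of month` rewinds 2095-01-28 to 2095-01-01.
`weekday 0` advances to the next Sunday; 2095-01-01 is a Saturday, so it moves forward to 2095-01-02.
Advancing 14 more days within January lands on 2095-01-16.

2095-01-16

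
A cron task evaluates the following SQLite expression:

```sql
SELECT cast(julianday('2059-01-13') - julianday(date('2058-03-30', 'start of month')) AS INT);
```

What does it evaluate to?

`start of month` rewinds 2058-03-30 to 2058-03-01.
30 days remain in March 2058 after the 1st (31 − 1).
Full months from April 2058 through December 2058 contribute their day counts.
Then 13 days into January 2059.
Total: 30 + 30 + 31 + 30 + 31 + 31 + 30 + 31 + 30 + 31 + 13 = 318.

318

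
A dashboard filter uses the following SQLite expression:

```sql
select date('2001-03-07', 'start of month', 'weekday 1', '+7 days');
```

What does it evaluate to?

2001-03-12

`start of month` rewinds 2001-03-07 to 2001-03-01.
`weekday 1` advances to the next Monday; 2001-03-01 is a Thursday, so it moves forward to 2001-03-05.
Advancing 7 more days within March lands on 2001-03-12.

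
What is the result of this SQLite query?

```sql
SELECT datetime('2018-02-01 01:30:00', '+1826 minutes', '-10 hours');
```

1826 minutes = 30h 26m; +1826 minutes from 2018-02-01 01:30:00 is 2018-02-02 07:56:00 (crosses midnight).
-10 hours from 2018-02-02 07:56:00 is 2018-02-01 21:56:00 (crosses midnight).

2018-02-01 21:56:00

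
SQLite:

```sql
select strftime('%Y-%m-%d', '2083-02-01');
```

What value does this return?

`%Y-%m-%d` extracts the ISO date: 2083-02-01.

2083-02-01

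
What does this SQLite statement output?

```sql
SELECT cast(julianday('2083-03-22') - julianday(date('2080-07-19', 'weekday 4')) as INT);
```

`weekday 4` advances to the next Thursday; 2080-07-19 is a Friday, so it moves forward to 2080-07-25.
6 days remain in July 2080 after the 25th (31 − 25).
Full months from August 2080 through February 2083 contribute their day counts.
Then 22 days into March 2083.
Total: 6 + 31 + 30 + 31 + 30 + 31 + 31 + 28 + 31 + 30 + 31 + 30 + 31 + 31 + 30 + 31 + 30 + 31 + 31 + 28 + 31 + 30 + 31 + 30 + 31 + 31 + 30 + 31 + 30 + 31 + 31 + 28 + 22 = 970.

970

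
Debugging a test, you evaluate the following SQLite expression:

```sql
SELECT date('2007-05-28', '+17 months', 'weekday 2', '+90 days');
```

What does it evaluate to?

2009-01-26

Adding +17 months to 2007-05-28 gives 2008-10-28.
`weekday 2` advances to the next Tuesday; 2008-10-28 is already a Tuesday, so it stays at 2008-10-28.
Applying '+90 days' to 2008-10-28: counting 90 days forward gives 2009-01-26.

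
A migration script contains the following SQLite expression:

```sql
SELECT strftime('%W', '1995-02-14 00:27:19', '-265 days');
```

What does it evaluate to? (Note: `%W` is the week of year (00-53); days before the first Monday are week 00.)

First apply '-265 days': 1995-02-14 00:27:19 → 1994-05-25 00:27:19.
1994-05-25 is a Wednesday. SQLite's %W counts Mondays since the year started; the result is 21.

21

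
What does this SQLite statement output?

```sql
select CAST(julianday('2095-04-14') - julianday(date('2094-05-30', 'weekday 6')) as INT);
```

313

`weekday 6` advances to the next Saturday; 2094-05-30 is a Sunday, so it moves forward to 2094-06-05.
25 days remain in June 2094 after the 5th (30 − 5).
Full months from July 2094 through March 2095 contribute their day counts.
Then 14 days into April 2095.
Total: 25 + 31 + 31 + 30 + 31 + 30 + 31 + 31 + 28 + 31 + 14 = 313.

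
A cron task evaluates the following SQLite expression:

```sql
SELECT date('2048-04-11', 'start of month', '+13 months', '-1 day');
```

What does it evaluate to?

`start of month` rewinds 2048-04-11 to 2048-04-01.
Adding +13 months to 2048-04-01 gives 2049-05-01.
Going back 1 day from 2049-05-01 reaches 2049-04-30 (last day of April, 30 days).

2049-04-30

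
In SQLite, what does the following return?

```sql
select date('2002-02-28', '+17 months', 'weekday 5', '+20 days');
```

Adding +17 months to 2002-02-28 gives 2003-07-28.
`weekday 5` advances to the next Friday; 2003-07-28 is a Monday, so it moves forward to 2003-08-01.
Advancing 20 more days within August lands on 2003-08-21.

2003-08-21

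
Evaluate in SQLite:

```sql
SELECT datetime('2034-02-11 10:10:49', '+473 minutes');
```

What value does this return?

2034-02-11 18:03:49

473 minutes = 7h 53m; +473 minutes from 2034-02-11 10:10:49 is 2034-02-11 18:03:49.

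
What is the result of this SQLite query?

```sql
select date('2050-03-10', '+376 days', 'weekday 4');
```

Applying '+376 days' to 2050-03-10: counting 376 days forward gives 2051-03-21.
`weekday 4` advances to the next Thursday; 2051-03-21 is a Tuesday, so it moves forward to 2051-03-23.

2051-03-23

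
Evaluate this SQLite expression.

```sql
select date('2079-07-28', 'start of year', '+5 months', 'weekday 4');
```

2079-06-01

`start of year` rewinds 2079-07-28 to 2079-01-01.
Adding +5 months to 2079-01-01 gives 2079-06-01.
`weekday 4` advances to the next Thursday; 2079-06-01 is already a Thursday, so it stays at 2079-06-01.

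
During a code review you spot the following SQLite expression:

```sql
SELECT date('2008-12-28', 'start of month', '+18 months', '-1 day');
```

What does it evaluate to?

2010-05-31

`start of month` rewinds 2008-12-28 to 2008-12-01.
Adding +18 months to 2008-12-01 gives 2010-06-01.
Going back 1 day from 2010-06-01 reaches 2010-05-31 (last day of May, 31 days).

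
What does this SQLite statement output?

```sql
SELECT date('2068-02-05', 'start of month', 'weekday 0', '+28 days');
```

`start of month` rewinds 2068-02-05 to 2068-02-01.
`weekday 0` advances to the next Sunday; 2068-02-01 is a Wednesday, so it moves forward to 2068-02-05.
February 2068 has 29 days; 24 remain after the 5th, so 25 days reach 2068-03-01.
Advancing 3 more days within March lands on 2068-03-04.

2068-03-04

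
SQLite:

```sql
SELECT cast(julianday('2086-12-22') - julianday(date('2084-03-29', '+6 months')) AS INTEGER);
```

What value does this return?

814

Adding +6 months to 2084-03-29 gives 2084-09-29.
1 day remains in September 2084 after the 29th (30 − 29).
Full months from October 2084 through November 2086 contribute their day counts.
Then 22 days into December 2086.
Total: 1 + 31 + 30 + 31 + 31 + 28 + 31 + 30 + 31 + 30 + 31 + 31 + 30 + 31 + 30 + 31 + 31 + 28 + 31 + 30 + 31 + 30 + 31 + 31 + 30 + 31 + 30 + 22 = 814.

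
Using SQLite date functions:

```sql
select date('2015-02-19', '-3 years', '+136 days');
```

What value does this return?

2012-07-04

Adding -3 years to 2015-02-19 gives 2012-02-19.
Applying '+136 days' to 2012-02-19: counting 136 days forward gives 2012-07-04.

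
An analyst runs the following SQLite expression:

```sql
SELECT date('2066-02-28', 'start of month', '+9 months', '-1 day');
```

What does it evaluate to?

2066-10-31

`start of month` rewinds 2066-02-28 to 2066-02-01.
Adding +9 months to 2066-02-01 gives 2066-11-01.
Going back 1 day from 2066-11-01 reaches 2066-10-31 (last day of October, 31 days).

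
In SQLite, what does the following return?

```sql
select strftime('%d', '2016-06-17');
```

17

`%d` extracts the 2-digit day of month: 17.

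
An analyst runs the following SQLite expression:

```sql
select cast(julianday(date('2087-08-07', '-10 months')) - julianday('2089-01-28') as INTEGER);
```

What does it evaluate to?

-844

Adding -10 months to 2087-08-07 gives 2086-10-07.
24 days remain in October 2086 after the 7th (31 − 7).
Full months from November 2086 through December 2088 contribute their day counts.
Then 28 days into January 2089.
Total: 24 + 30 + 31 + 31 + 28 + 31 + 30 + 31 + 30 + 31 + 31 + 30 + 31 + 30 + 31 + 31 + 29 + 31 + 30 + 31 + 30 + 31 + 31 + 30 + 31 + 30 + 31 + 28 = 844.
The subtraction is earlier − later, so the result is −844 → -844.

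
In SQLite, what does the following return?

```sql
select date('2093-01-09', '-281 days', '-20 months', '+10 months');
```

Applying '-281 days' to 2093-01-09: counting 281 days back gives 2092-04-03.
Adding -20 months to 2092-04-03 gives 2090-08-03.
Adding +10 months to 2090-08-03 gives 2091-06-03.

2091-06-03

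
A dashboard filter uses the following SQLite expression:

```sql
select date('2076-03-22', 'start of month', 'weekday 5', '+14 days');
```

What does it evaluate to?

`start of month` rewinds 2076-03-22 to 2076-03-01.
`weekday 5` advances to the next Friday; 2076-03-01 is a Sunday, so it moves forward to 2076-03-06.
Advancing 14 more days within March lands on 2076-03-20.

2076-03-20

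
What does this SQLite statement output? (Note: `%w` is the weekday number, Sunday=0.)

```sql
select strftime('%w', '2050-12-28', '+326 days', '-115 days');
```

4

First apply '+326 days', '-115 days': 2050-12-28 → 2051-07-27.
2051-07-27 is a Thursday; with Sunday=0 that is 4.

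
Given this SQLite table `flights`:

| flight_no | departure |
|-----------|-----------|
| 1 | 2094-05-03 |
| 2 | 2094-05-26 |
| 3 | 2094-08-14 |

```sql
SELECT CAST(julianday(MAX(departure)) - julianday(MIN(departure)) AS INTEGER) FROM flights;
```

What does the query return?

MIN = 2094-05-03, MAX = 2094-08-14.
28 days remain in May 2094 after the 3rd (31 − 3).
June 2094: 30 days.
July 2094: 31 days.
Then 14 days into August 2094.
Total: 28 + 30 + 31 + 14 = 103.

103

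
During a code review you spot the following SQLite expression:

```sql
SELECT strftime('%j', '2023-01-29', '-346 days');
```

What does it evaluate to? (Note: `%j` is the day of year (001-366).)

048

First apply '-346 days': 2023-01-29 → 2022-02-17.
Day-of-year for 2022-02-17: days since 2022-01-01 inclusive = 48, zero-padded to 048.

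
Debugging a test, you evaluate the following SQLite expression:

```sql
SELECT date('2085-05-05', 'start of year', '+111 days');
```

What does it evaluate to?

`start of year` rewinds 2085-05-05 to 2085-01-01.
Applying '+111 days' to 2085-01-01: counting 111 days forward gives 2085-04-22.

2085-04-22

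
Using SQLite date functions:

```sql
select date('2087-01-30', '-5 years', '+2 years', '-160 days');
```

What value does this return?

Adding -5 years to 2087-01-30 gives 2082-01-30.
Adding +2 years to 2082-01-30 gives 2084-01-30.
Applying '-160 days' to 2084-01-30: counting 160 days back gives 2083-08-23.

2083-08-23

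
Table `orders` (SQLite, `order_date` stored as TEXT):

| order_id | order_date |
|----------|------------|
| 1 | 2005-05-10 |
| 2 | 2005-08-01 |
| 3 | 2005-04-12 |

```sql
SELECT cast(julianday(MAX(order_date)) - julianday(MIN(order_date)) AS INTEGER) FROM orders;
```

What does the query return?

111

MIN = 2005-04-12, MAX = 2005-08-01.
18 days remain in April 2005 after the 12th (30 − 12).
May 2005: 31 days.
June 2005: 30 days.
July 2005: 31 days.
Then 1 day into August 2005.
Total: 18 + 31 + 30 + 31 + 1 = 111.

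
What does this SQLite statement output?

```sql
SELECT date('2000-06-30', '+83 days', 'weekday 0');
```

2000-09-24

Applying '+83 days' to 2000-06-30: counting 83 days forward gives 2000-09-21.
`weekday 0` advances to the next Sunday; 2000-09-21 is a Thursday, so it moves forward to 2000-09-24.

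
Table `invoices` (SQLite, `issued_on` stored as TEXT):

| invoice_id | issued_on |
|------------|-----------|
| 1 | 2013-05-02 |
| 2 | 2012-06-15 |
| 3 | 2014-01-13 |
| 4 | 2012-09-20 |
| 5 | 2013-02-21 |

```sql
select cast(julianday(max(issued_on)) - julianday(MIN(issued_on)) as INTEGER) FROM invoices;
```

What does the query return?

MIN = 2012-06-15, MAX = 2014-01-13.
15 days remain in June 2012 after the 15th (30 − 15).
Full months from July 2012 through December 2013 contribute their day counts.
Then 13 days into January 2014.
Total: 15 + 31 + 31 + 30 + 31 + 30 + 31 + 31 + 28 + 31 + 30 + 31 + 30 + 31 + 31 + 30 + 31 + 30 + 31 + 13 = 577.

577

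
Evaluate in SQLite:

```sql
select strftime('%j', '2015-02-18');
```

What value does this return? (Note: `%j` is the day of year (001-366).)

049

Day-of-year for 2015-02-18: days since 2015-01-01 inclusive = 49, zero-padded to 049.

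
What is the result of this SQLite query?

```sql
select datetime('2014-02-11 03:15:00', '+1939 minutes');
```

1939 minutes = 32h 19m; +1939 minutes from 2014-02-11 03:15:00 is 2014-02-12 11:34:00 (crosses midnight).

2014-02-12 11:34:00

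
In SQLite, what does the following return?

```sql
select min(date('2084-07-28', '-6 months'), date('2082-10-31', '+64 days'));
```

date('2084-07-28', '-6 months') → 2084-01-28.
date('2082-10-31', '+64 days') → 2083-01-03.
Earlier of the two is 2083-01-03.

2083-01-03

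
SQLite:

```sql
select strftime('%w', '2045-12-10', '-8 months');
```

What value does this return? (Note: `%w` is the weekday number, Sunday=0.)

First apply '-8 months': 2045-12-10 → 2045-04-10.
2045-04-10 is a Monday; with Sunday=0 that is 1.

1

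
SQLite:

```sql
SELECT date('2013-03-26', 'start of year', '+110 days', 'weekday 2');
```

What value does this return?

2013-04-23

`start of year` rewinds 2013-03-26 to 2013-01-01.
Applying '+110 days' to 2013-01-01: counting 110 days forward gives 2013-04-21.
`weekday 2` advances to the next Tuesday; 2013-04-21 is a Sunday, so it moves forward to 2013-04-23.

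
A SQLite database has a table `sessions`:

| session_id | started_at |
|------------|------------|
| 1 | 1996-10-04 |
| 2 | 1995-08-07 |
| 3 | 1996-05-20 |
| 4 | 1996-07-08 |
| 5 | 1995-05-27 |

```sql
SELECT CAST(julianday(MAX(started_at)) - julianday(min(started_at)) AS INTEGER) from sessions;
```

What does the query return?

MIN = 1995-05-27, MAX = 1996-10-04.
4 days remain in May 1995 after the 27th (31 − 27).
Full months from June 1995 through September 1996 contribute their day counts.
Then 4 days into October 1996.
Total: 4 + 30 + 31 + 31 + 30 + 31 + 30 + 31 + 31 + 29 + 31 + 30 + 31 + 30 + 31 + 31 + 30 + 4 = 496.

496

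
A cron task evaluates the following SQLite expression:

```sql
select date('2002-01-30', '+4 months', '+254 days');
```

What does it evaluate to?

Adding +4 months to 2002-01-30 gives 2002-05-30.
Applying '+254 days' to 2002-05-30: counting 254 days forward gives 2003-02-08.

2003-02-08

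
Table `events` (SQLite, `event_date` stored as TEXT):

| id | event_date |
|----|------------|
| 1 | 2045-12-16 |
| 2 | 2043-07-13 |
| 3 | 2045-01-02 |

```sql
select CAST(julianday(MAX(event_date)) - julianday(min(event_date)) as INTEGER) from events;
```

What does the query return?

MIN = 2043-07-13, MAX = 2045-12-16.
18 days remain in July 2043 after the 13th (31 − 13).
Full months from August 2043 through November 2045 contribute their day counts.
Then 16 days into December 2045.
Total: 18 + 31 + 30 + 31 + 30 + 31 + 31 + 29 + 31 + 30 + 31 + 30 + 31 + 31 + 30 + 31 + 30 + 31 + 31 + 28 + 31 + 30 + 31 + 30 + 31 + 31 + 30 + 31 + 30 + 16 = 887.

887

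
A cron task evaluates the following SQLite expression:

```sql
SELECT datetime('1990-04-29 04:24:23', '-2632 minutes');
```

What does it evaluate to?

1990-04-27 08:32:23

2632 minutes = 43h 52m; -2632 minutes from 1990-04-29 04:24:23 is 1990-04-27 08:32:23 (crosses midnight).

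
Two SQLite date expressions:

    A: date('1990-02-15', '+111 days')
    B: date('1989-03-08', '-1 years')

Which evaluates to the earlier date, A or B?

A = 1990-06-06.
B = 1988-03-08.
B is earlier.

B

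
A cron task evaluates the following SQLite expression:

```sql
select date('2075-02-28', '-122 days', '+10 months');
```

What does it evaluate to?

Applying '-122 days' to 2075-02-28: counting 122 days back gives 2074-10-29.
Adding +10 months to 2074-10-29 gives 2075-08-29.

2075-08-29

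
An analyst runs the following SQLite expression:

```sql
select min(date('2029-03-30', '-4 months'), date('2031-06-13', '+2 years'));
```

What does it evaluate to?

date('2029-03-30', '-4 months') → 2028-11-30.
date('2031-06-13', '+2 years') → 2033-06-13.
Earlier of the two is 2028-11-30.

2028-11-30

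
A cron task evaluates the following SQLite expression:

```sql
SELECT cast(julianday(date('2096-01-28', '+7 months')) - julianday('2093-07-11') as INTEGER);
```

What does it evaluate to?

Adding +7 months to 2096-01-28 gives 2096-08-28.
20 days remain in July 2093 after the 11th (31 − 11).
Full months from August 2093 through July 2096 contribute their day counts.
Then 28 days into August 2096.
Total: 20 + 31 + 30 + 31 + 30 + 31 + 31 + 28 + 31 + 30 + 31 + 30 + 31 + 31 + 30 + 31 + 30 + 31 + 31 + 28 + 31 + 30 + 31 + 30 + 31 + 31 + 30 + 31 + 30 + 31 + 31 + 29 + 31 + 30 + 31 + 30 + 31 + 28 = 1144.

1144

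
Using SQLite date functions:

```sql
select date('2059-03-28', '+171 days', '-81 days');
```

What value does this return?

2059-06-26

Applying '+171 days' to 2059-03-28: counting 171 days forward gives 2059-09-15.
Applying '-81 days' to 2059-09-15: counting 81 days back gives 2059-06-26.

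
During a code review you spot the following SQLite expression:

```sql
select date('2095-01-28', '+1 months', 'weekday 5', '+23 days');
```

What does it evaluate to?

Adding +1 month to 2095-01-28 gives 2095-02-28.
`weekday 5` advances to the next Friday; 2095-02-28 is a Monday, so it moves forward to 2095-03-04.
Advancing 23 more days within March lands on 2095-03-27.

2095-03-27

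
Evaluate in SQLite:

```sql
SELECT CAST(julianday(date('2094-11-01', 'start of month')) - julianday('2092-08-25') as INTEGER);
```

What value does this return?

`start of month` rewinds 2094-11-01 to 2094-11-01.
6 days remain in August 2092 after the 25th (31 − 25).
Full months from September 2092 through October 2094 contribute their day counts.
Then 1 day into November 2094.
Total: 6 + 30 + 31 + 30 + 31 + 31 + 28 + 31 + 30 + 31 + 30 + 31 + 31 + 30 + 31 + 30 + 31 + 31 + 28 + 31 + 30 + 31 + 30 + 31 + 31 + 30 + 31 + 1 = 798.

798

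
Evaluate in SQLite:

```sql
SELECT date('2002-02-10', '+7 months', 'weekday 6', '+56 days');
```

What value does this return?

Adding +7 months to 2002-02-10 gives 2002-09-10.
`weekday 6` advances to the next Saturday; 2002-09-10 is a Tuesday, so it moves forward to 2002-09-14.
Applying '+56 days' to 2002-09-14: counting 56 days forward gives 2002-11-09.

2002-11-09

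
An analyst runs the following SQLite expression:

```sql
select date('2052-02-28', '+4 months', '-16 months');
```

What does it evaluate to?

Adding +4 months to 2052-02-28 gives 2052-06-28.
Adding -16 months to 2052-06-28 gives 2051-02-28.

2051-02-28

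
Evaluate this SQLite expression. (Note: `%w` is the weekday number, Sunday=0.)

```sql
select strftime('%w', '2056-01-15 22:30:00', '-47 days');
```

First apply '-47 days': 2056-01-15 22:30:00 → 2055-11-29 22:30:00.
2055-11-29 is a Monday; with Sunday=0 that is 1.

1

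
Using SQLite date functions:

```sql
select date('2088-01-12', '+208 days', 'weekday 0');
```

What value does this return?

Applying '+208 days' to 2088-01-12: counting 208 days forward gives 2088-08-07.
`weekday 0` advances to the next Sunday; 2088-08-07 is a Saturday, so it moves forward to 2088-08-08.

2088-08-08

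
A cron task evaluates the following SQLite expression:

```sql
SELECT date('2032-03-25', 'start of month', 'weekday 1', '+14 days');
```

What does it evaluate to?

`start of month` rewinds 2032-03-25 to 2032-03-01.
`weekday 1` advances to the next Monday; 2032-03-01 is already a Monday, so it stays at 2032-03-01.
Advancing 14 more days within March lands on 2032-03-15.

2032-03-15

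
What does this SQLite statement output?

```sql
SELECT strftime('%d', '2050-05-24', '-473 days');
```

First apply '-473 days': 2050-05-24 → 2049-02-05.
`%d` extracts the 2-digit day of month: 05.

05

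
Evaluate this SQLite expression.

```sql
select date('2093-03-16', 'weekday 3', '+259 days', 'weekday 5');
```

2093-12-04

`weekday 3` advances to the next Wednesday; 2093-03-16 is a Monday, so it moves forward to 2093-03-18.
Applying '+259 days' to 2093-03-18: counting 259 days forward gives 2093-12-02.
`weekday 5` advances to the next Friday; 2093-12-02 is a Wednesday, so it moves forward to 2093-12-04.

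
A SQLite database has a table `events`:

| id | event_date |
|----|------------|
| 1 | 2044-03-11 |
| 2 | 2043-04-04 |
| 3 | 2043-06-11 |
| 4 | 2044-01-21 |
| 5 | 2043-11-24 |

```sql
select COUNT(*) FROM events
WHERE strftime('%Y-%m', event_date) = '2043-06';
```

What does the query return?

1

Rows with year-month 2043-06: 2043-06-11 → 1.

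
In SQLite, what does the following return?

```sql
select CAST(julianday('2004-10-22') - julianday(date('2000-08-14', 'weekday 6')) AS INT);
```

1525

`weekday 6` advances to the next Saturday; 2000-08-14 is a Monday, so it moves forward to 2000-08-19.
12 days remain in August 2000 after the 19th (31 − 19).
Full months from September 2000 through September 2004 contribute their day counts.
Then 22 days into October 2004.
Total: 12 + 30 + 31 + 30 + 31 + 31 + 28 + 31 + 30 + 31 + 30 + 31 + 31 + 30 + 31 + 30 + 31 + 31 + 28 + 31 + 30 + 31 + 30 + 31 + 31 + 30 + 31 + 30 + 31 + 31 + 28 + 31 + 30 + 31 + 30 + 31 + 31 + 30 + 31 + 30 + 31 + 31 + 29 + 31 + 30 + 31 + 30 + 31 + 31 + 30 + 22 = 1525.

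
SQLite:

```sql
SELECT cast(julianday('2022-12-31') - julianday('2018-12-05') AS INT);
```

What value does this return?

1487

26 days remain in December 2018 after the 5th (31 − 5).
Full months from January 2019 through November 2022 contribute their day counts.
Then 31 days into December 2022.
Total: 26 + 31 + 28 + 31 + 30 + 31 + 30 + 31 + 31 + 30 + 31 + 30 + 31 + 31 + 29 + 31 + 30 + 31 + 30 + 31 + 31 + 30 + 31 + 30 + 31 + 31 + 28 + 31 + 30 + 31 + 30 + 31 + 31 + 30 + 31 + 30 + 31 + 31 + 28 + 31 + 30 + 31 + 30 + 31 + 31 + 30 + 31 + 30 + 31 = 1487.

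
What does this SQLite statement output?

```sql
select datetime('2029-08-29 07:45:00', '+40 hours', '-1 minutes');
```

2029-08-30 23:44:00

+40 hours from 2029-08-29 07:45:00 is 2029-08-30 23:45:00 (crosses midnight).
-1 minutes from 2029-08-30 23:45:00 is 2029-08-30 23:44:00.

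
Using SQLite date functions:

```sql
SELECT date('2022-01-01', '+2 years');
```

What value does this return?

2024-01-01

Adding +2 years to 2022-01-01 gives 2024-01-01.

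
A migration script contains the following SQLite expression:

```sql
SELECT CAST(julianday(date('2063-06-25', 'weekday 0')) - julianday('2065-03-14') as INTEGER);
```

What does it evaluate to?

-622

`weekday 0` advances to the next Sunday; 2063-06-25 is a Monday, so it moves forward to 2063-07-01.
30 days remain in July 2063 after the 1st (31 − 1).
Full months from August 2063 through February 2065 contribute their day counts.
Then 14 days into March 2065.
Total: 30 + 31 + 30 + 31 + 30 + 31 + 31 + 29 + 31 + 30 + 31 + 30 + 31 + 31 + 30 + 31 + 30 + 31 + 31 + 28 + 14 = 622.
The subtraction is earlier − later, so the result is −622 → -622.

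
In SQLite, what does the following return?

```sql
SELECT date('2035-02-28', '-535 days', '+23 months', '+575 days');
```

Applying '-535 days' to 2035-02-28: counting 535 days back gives 2033-09-11.
Adding +23 months to 2033-09-11 gives 2035-08-11.
Applying '+575 days' to 2035-08-11: counting 575 days forward gives 2037-03-08.

2037-03-08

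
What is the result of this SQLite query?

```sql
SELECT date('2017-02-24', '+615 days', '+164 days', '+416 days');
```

Applying '+615 days' to 2017-02-24: counting 615 days forward gives 2018-11-01.
Applying '+164 days' to 2018-11-01: counting 164 days forward gives 2019-04-14.
Applying '+416 days' to 2019-04-14: counting 416 days forward gives 2020-06-03.

2020-06-03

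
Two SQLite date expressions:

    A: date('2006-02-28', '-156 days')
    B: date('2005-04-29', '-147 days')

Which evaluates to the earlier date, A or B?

A = 2005-09-25.
B = 2004-12-03.
B is earlier.

B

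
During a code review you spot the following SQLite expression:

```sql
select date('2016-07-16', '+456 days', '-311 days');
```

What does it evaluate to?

Applying '+456 days' to 2016-07-16: counting 456 days forward gives 2017-10-15.
Applying '-311 days' to 2017-10-15: counting 311 days back gives 2016-12-08.

2016-12-08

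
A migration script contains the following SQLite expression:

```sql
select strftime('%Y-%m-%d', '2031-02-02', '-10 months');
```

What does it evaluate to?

2030-04-02

First apply '-10 months': 2031-02-02 → 2030-04-02.
`%Y-%m-%d` extracts the ISO date: 2030-04-02.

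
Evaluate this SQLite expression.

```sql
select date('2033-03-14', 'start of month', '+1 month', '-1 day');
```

2033-03-31

`start of month` rewinds 2033-03-14 to 2033-03-01.
Adding +1 month to 2033-03-01 gives 2033-04-01.
Going back 1 day from 2033-04-01 reaches 2033-03-31 (last day of March, 31 days).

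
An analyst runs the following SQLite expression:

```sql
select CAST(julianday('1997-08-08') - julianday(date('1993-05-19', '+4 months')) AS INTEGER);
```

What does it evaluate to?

Adding +4 months to 1993-05-19 gives 1993-09-19.
11 days remain in September 1993 after the 19th (30 − 19).
Full months from October 1993 through July 1997 contribute their day counts.
Then 8 days into August 1997.
Total: 11 + 31 + 30 + 31 + 31 + 28 + 31 + 30 + 31 + 30 + 31 + 31 + 30 + 31 + 30 + 31 + 31 + 28 + 31 + 30 + 31 + 30 + 31 + 31 + 30 + 31 + 30 + 31 + 31 + 29 + 31 + 30 + 31 + 30 + 31 + 31 + 30 + 31 + 30 + 31 + 31 + 28 + 31 + 30 + 31 + 30 + 31 + 8 = 1419.

1419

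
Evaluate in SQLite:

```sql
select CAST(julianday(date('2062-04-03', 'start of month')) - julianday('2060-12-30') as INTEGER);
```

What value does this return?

457

`start of month` rewinds 2062-04-03 to 2062-04-01.
1 day remains in December 2060 after the 30th (31 − 30).
Full months from January 2061 through March 2062 contribute their day counts.
Then 1 day into April 2062.
Total: 1 + 31 + 28 + 31 + 30 + 31 + 30 + 31 + 31 + 30 + 31 + 30 + 31 + 31 + 28 + 31 + 1 = 457.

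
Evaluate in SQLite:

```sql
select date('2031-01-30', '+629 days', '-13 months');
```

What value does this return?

Applying '+629 days' to 2031-01-30: counting 629 days forward gives 2032-10-20.
Adding -13 months to 2032-10-20 gives 2031-09-20.

2031-09-20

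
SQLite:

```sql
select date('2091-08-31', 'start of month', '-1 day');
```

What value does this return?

2091-07-31

`start of month` rewinds 2091-08-31 to 2091-08-01.
Going back 1 day from 2091-08-01 reaches 2091-07-31 (last day of July, 31 days).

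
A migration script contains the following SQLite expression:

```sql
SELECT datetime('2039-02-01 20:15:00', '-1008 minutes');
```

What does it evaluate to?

2039-02-01 03:27:00

1008 minutes = 16h 48m; -1008 minutes from 2039-02-01 20:15:00 is 2039-02-01 03:27:00.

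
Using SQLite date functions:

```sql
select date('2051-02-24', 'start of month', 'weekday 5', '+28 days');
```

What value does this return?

`start of month` rewinds 2051-02-24 to 2051-02-01.
`weekday 5` advances to the next Friday; 2051-02-01 is a Wednesday, so it moves forward to 2051-02-03.
February 2051 has 28 days; 25 remain after the 3rd, so 26 days reach 2051-03-01.
Advancing 2 more days within March lands on 2051-03-03.

2051-03-03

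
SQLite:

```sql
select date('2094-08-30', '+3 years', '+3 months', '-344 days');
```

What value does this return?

2096-12-21

Adding +3 years to 2094-08-30 gives 2097-08-30.
Adding +3 months to 2097-08-30 gives 2097-11-30.
Applying '-344 days' to 2097-11-30: counting 344 days back gives 2096-12-21.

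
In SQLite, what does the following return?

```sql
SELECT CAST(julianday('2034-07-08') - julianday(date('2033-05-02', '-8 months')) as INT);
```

674

Adding -8 months to 2033-05-02 gives 2032-09-02.
28 days remain in September 2032 after the 2nd (30 − 2).
Full months from October 2032 through June 2034 contribute their day counts.
Then 8 days into July 2034.
Total: 28 + 31 + 30 + 31 + 31 + 28 + 31 + 30 + 31 + 30 + 31 + 31 + 30 + 31 + 30 + 31 + 31 + 28 + 31 + 30 + 31 + 30 + 8 = 674.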